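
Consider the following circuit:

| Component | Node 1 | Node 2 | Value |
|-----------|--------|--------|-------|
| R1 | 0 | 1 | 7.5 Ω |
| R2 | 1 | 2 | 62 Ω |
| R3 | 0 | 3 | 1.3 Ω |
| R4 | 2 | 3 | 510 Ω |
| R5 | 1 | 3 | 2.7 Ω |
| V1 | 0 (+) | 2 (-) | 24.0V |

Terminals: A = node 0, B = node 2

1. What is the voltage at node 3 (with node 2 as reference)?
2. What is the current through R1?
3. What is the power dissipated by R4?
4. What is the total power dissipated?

Nodal analysis, taking node 2 as the 0 V reference.
Source V1 fixes V_0 = 24 V.
KCL at each unknown node (sum of currents leaving = 0; resistances in Ω):
  Node 1: (V_1 - 24)/7.5 + (V_1 - 0)/62 + (V_1 - V_3)/2.7 = 0
  Node 3: (V_3 - 24)/1.3 + (V_3 - 0)/510 + (V_3 - V_1)/2.7 = 0
Collecting terms (coefficients in siemens):
  0.5198·V_1 - 0.3704·V_3 = 3.2
  1.142·V_3 - 0.3704·V_1 = 18.46
Determinant D = (0.5198)(1.142) - (-0.3704)(-0.3704) = 0.4562
V_1 = [(3.2)(1.142) - (-0.3704)(18.46)]/D = 22.99 V
V_3 = [(0.5198)(18.46) - (3.2)(-0.3704)]/D = 23.63 V
Part 1:
  Read off the nodal solution: V_3 = 23.63 V
Part 2:
  I_R1 = (V_0 - V_1)/R1 = (24 - 22.99)/7.5 = 0.1342 A
  Magnitude: I_R1 = 0.1342 A
Part 3:
  I_R4 = (V_2 - V_3)/R4 = (0 - 23.63)/510 = -0.04634 A
  P_R4 = I_R4² × R4 = (-0.04634)² × 510 = 1.095 W
Part 4:
  Power in each resistor, P = (ΔV)²/R:
    P_R1 = (24 - 22.99)²/7.5 = 0.1351 W
    P_R2 = (22.99 - 0)²/62 = 8.527 W
    P_R3 = (24 - 23.63)²/1.3 = 0.1041 W
    P_R4 = (0 - 23.63)²/510 = 1.095 W
    P_R5 = (22.99 - 23.63)²/2.7 = 0.1512 W
  P_total = P_R1 + P_R2 + P_R3 + P_R4 + P_R5 = 10.01 W

Final answers:
1. V_3 = 23.63 V
2. I_R1 = 0.1342 A
3. P_R4 = 1.095 W
4. P_total = 10.01 W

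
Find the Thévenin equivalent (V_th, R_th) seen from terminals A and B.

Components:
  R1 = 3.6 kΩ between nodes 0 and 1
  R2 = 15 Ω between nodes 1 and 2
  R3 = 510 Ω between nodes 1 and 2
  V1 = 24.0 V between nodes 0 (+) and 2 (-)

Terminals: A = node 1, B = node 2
Step 1 — V_th is the open-circuit voltage V_A - V_B (nothing connected across the terminals).
Nodal analysis, taking node 2 as the 0 V reference.
Source V1 fixes V_0 = 24 V.
KCL at each unknown node (sum of currents leaving = 0; resistances in Ω):
  Node 1: (V_1 - 24)/3600 + (V_1 - 0)/15 + (V_1 - 0)/510 = 0
Collecting terms: 0.06891 × V_1 = 0.006667  =>  V_1 = 0.09675 V
V_th = V_1 - V_2 = 0.09675 - 0 = 0.09675 V
Step 2 — R_th: zero the source — replace V1 by a short circuit (node 2 merges into node 0) — and find the resistance seen between A (node 1) and B (node 0).
Reduce the network between node 1 (A) and node 0 (B) by series/parallel combination:
  Rp1 = R1 ‖ R2 ‖ R3 (parallel, all between nodes 0 and 1) = 1/(1/3600 + 1/15 + 1/510) = 14.51 Ω
R_th = 14.51 Ω

Final answer: V_th = 0.09675 V, R_th = 14.51 Ω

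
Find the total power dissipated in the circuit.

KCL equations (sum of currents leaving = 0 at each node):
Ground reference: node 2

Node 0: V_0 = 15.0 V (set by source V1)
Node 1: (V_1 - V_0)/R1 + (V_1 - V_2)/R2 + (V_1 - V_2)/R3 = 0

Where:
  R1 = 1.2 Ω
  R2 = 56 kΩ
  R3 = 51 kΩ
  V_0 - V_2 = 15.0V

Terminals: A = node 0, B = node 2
Nodal analysis, taking node 2 as the 0 V reference.
Source V1 fixes V_0 = 15 V.
KCL at each unknown node (sum of currents leaving = 0; resistances in Ω):
  Node 1: (V_1 - 15)/1.2 + (V_1 - 0)/56000 + (V_1 - 0)/51000 = 0
Collecting terms: 0.8334 × V_1 = 12.5  =>  V_1 = 15 V
Power in each resistor, P = (ΔV)²/R:
  P_R1 = (15 - 15)²/1.2 = 0.0000003789 W
  P_R2 = (15 - 0)²/56000 = 0.004017 W
  P_R3 = (15 - 0)²/51000 = 0.004411 W
P_total = P_R1 + P_R2 + P_R3 = 0.008429 W

Final answer: 0.008429 W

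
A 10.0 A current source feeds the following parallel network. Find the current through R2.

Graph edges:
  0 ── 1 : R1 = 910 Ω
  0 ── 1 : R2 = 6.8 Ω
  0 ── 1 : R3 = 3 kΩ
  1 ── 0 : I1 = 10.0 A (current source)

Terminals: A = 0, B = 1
All resistors sit directly between nodes 0 and 1, so they are in parallel and share one voltage V; the full source current 10 A splits among them.
1/R_par = 1/910 + 1/6.8 + 1/3000 = 0.1485 S  =>  R_par = 6.734 Ω
V = I × R_par = 10 × 6.734 = 67.34 V
I_R2 = V/R2 = 67.34/6.8 = 9.904 A

Final answer: 9.904 A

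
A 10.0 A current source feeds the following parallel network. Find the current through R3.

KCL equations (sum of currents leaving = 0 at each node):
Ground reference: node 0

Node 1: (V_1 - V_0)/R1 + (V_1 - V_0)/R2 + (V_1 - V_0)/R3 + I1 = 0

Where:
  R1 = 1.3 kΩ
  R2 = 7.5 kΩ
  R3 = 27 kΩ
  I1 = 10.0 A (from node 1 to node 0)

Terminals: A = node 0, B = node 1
All resistors sit directly between nodes 0 and 1, so they are in parallel and share one voltage V; the full source current 10 A splits among them.
1/R_par = 1/1300 + 1/7500 + 1/27000 = 0.0009396 S  =>  R_par = 1064 Ω
V = I × R_par = 10 × 1064 = 10640 V
I_R3 = V/R3 = 10640/27000 = 0.3942 A

Final answer: 0.3942 A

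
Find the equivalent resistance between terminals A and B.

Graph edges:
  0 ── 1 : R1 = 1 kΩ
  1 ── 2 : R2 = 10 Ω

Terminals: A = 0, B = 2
Reduce the network between node 0 (A) and node 2 (B) by series/parallel combination:
  Rs1 = R1 + R2 (series, joined only at node 1) = 1000 + 10 = 1010 Ω
R_eq = 1.01 kΩ

Final answer: 1.01 kΩ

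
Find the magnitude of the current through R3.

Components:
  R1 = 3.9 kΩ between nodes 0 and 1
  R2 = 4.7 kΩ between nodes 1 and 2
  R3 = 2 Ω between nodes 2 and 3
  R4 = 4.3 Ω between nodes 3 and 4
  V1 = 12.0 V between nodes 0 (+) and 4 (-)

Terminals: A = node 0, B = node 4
Nodal analysis, taking node 4 as the 0 V reference.
Source V1 fixes V_0 = 12 V.
KCL at each unknown node (sum of currents leaving = 0; resistances in Ω):
  Node 1: (V_1 - 12)/3900 + (V_1 - V_2)/4700 = 0
  Node 2: (V_2 - V_1)/4700 + (V_2 - V_3)/2 = 0
  Node 3: (V_3 - V_2)/2 + (V_3 - 0)/4.3 = 0
Collecting terms (coefficients in siemens):
  0.0004692·V_1 - 0.0002128·V_2 = 0.003077
  0.5002·V_2 - 0.0002128·V_1 - 0.5·V_3 = 0
  0.7326·V_3 - 0.5·V_2 = 0
Solving these 3 simultaneous equations (Gaussian elimination) gives:
  V_1 = 6.562 V, V_2 = 0.008784 V, V_3 = 0.005996 V
I_R3 = (V_2 - V_3)/R3 = (0.008784 - 0.005996)/2 = 0.001394 A
|I_R3| = 0.001394 A

Final answer: |I_R3| = 0.001394 A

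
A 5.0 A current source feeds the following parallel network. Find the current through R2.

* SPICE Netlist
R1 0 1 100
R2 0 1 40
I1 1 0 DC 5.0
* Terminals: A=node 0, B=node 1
All resistors sit directly between nodes 0 and 1, so they are in parallel and share one voltage V; the full source current 5 A splits among them.
1/R_par = 1/100 + 1/40 = 0.035 S  =>  R_par = 28.57 Ω
V = I × R_par = 5 × 28.57 = 142.9 V
I_R2 = V/R2 = 142.9/40 = 3.571 A

Final answer: 3.571 A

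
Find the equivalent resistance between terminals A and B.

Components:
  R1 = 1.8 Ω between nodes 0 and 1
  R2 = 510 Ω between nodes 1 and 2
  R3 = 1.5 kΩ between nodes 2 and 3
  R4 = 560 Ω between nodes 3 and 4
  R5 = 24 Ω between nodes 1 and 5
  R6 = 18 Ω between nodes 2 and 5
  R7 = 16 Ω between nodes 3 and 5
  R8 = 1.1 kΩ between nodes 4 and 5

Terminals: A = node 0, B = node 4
The network is not a plain series/parallel combination. Inject a 1 A test current into terminal A (node 0) and return it from terminal B (node 4); then R_eq = V_A / (1 A).
Nodal analysis, taking node 4 as the 0 V reference.
Current source I_test pushes 1 A into node 0 and draws it out of node 4.
KCL at each unknown node (sum of currents leaving = 0; resistances in Ω):
  Node 0: (V_0 - V_1)/1.8 - 1 = 0
  Node 1: (V_1 - V_0)/1.8 + (V_1 - V_2)/510 + (V_1 - V_5)/24 = 0
  Node 2: (V_2 - V_1)/510 + (V_2 - V_3)/1500 + (V_2 - V_5)/18 = 0
  Node 3: (V_3 - V_2)/1500 + (V_3 - 0)/560 + (V_3 - V_5)/16 = 0
  Node 5: (V_5 - V_1)/24 + (V_5 - V_2)/18 + (V_5 - V_3)/16 + (V_5 - 0)/1100 = 0
Collecting terms (coefficients in siemens):
  0.5556·V_0 - 0.5556·V_1 = 1
  0.5992·V_1 - 0.5556·V_0 - 0.001961·V_2 - 0.04167·V_5 = 0
  0.05818·V_2 - 0.001961·V_1 - 0.0006667·V_3 - 0.05556·V_5 = 0
  0.06495·V_3 - 0.0006667·V_2 - 0.0625·V_5 = 0
  0.1606·V_5 - 0.04167·V_1 - 0.05556·V_2 - 0.0625·V_3 = 0
Solving these 5 simultaneous equations (Gaussian elimination) gives:
  V_0 = 402.7 V, V_1 = 400.9 V, V_2 = 378.6 V, V_3 = 367.6 V
  V_5 = 378 V
R_eq = V_0 / 1 A = 402.7 Ω

Final answer: 402.7 Ω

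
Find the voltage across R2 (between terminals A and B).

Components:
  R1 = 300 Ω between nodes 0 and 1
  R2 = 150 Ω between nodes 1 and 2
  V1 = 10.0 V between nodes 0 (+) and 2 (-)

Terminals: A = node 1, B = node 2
R1 and R2 are in series across V1 (node 0 → node 1 → node 2), and the output A–B is taken across R2, so this is a voltage divider.
Series current: I = V1/(R1 + R2) = 10/(300 + 150) = 10/450 = 0.02222 A
V_R2 = I × R2 = V1 × R2/(R1 + R2) = 10 × 150/450 = 3.333 V

Final answer: 3.333 V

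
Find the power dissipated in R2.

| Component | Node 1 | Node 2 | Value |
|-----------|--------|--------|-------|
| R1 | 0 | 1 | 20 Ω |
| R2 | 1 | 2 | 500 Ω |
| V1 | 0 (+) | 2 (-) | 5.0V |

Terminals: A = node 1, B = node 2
Nodal analysis, taking node 2 as the 0 V reference.
Source V1 fixes V_0 = 5 V.
KCL at each unknown node (sum of currents leaving = 0; resistances in Ω):
  Node 1: (V_1 - 5)/20 + (V_1 - 0)/500 = 0
Collecting terms: 0.052 × V_1 = 0.25  =>  V_1 = 4.808 V
I_R2 = (V_1 - V_2)/R2 = (4.808 - 0)/500 = 0.009615 A
P_R2 = I_R2² × R2 = (0.009615)² × 500 = 0.04623 W

Final answer: 0.04623 W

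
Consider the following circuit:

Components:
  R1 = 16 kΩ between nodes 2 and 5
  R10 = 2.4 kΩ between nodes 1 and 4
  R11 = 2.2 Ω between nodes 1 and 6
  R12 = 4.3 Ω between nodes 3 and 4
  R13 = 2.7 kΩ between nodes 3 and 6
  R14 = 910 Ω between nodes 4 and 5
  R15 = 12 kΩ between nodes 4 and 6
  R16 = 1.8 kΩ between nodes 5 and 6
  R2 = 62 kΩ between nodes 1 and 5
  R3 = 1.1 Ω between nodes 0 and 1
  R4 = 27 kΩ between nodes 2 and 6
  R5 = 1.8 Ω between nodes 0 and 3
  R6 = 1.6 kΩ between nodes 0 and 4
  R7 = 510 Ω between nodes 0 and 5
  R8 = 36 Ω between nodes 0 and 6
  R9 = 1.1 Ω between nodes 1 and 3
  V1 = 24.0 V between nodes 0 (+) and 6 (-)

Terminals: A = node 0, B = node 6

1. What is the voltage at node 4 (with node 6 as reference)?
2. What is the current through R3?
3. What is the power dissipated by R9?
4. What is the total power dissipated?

Nodal analysis, taking node 6 as the 0 V reference.
Source V1 fixes V_0 = 24 V.
KCL at each unknown node (sum of currents leaving = 0; resistances in Ω):
  Node 1: (V_1 - V_5)/62000 + (V_1 - 24)/1.1 + (V_1 - V_3)/1.1 + (V_1 - V_4)/2400 + (V_1 - 0)/2.2 = 0
  Node 2: (V_2 - V_5)/16000 + (V_2 - 0)/27000 = 0
  Node 3: (V_3 - 24)/1.8 + (V_3 - V_1)/1.1 + (V_3 - V_4)/4.3 + (V_3 - 0)/2700 = 0
  Node 4: (V_4 - 24)/1600 + (V_4 - V_1)/2400 + (V_4 - V_3)/4.3 + (V_4 - V_5)/910 + (V_4 - 0)/12000 = 0
  Node 5: (V_5 - V_2)/16000 + (V_5 - V_1)/62000 + (V_5 - 24)/510 + (V_5 - V_4)/910 + (V_5 - 0)/1800 = 0
Collecting terms (coefficients in siemens):
  2.273·V_1 - 0.9091·V_3 - 0.0004167·V_4 - 0.00001613·V_5 = 21.82
  0.00009954·V_2 - 0.0000625·V_5 = 0
  1.698·V_3 - 0.9091·V_1 - 0.2326·V_4 = 13.33
  0.2348·V_4 - 0.0004167·V_1 - 0.2326·V_3 - 0.001099·V_5 = 0.015
  0.003694·V_5 - 0.00001613·V_1 - 0.0000625·V_2 - 0.001099·V_4 = 0.04706
Solving these 5 simultaneous equations (Gaussian elimination) gives:
  V_1 = 17.61 V, V_2 = 11.91 V, V_3 = 20.03 V, V_4 = 20.02 V
  V_5 = 18.98 V
Part 1:
  Read off the nodal solution: V_4 = 20.02 V
Part 2:
  I_R3 = (V_0 - V_1)/R3 = (24 - 17.61)/1.1 = 5.807 A
  Magnitude: I_R3 = 5.807 A
Part 3:
  I_R9 = (V_1 - V_3)/R9 = (17.61 - 20.03)/1.1 = -2.197 A
  P_R9 = I_R9² × R9 = (-2.197)² × 1.1 = 5.311 W
Part 4:
  Power in each resistor, P = (ΔV)²/R:
    P_R1 = (11.91 - 18.98)²/16000 = 0.003116 W
    P_R2 = (17.61 - 18.98)²/62000 = 0.00002996 W
    P_R3 = (24 - 17.61)²/1.1 = 37.1 W
    P_R4 = (11.91 - 0)²/27000 = 0.005258 W
    P_R5 = (24 - 20.03)²/1.8 = 8.76 W
    P_R6 = (24 - 20.02)²/1600 = 0.009884 W
    P_R7 = (24 - 18.98)²/510 = 0.04951 W
    P_R8 = (24 - 0)²/36 = 16 W
    P_R9 = (17.61 - 20.03)²/1.1 = 5.311 W
    P_R10 = (17.61 - 20.02)²/2400 = 0.002423 W
    P_R11 = (17.61 - 0)²/2.2 = 141 W
    P_R12 = (20.03 - 20.02)²/4.3 = 0.00000772 W
    P_R13 = (20.03 - 0)²/2700 = 0.1486 W
    P_R14 = (20.02 - 18.98)²/910 = 0.001208 W
    P_R15 = (20.02 - 0)²/12000 = 0.03341 W
    P_R16 = (18.98 - 0)²/1800 = 0.2 W
  P_total = P_R1 + P_R2 + P_R3 + P_R4 + P_R5 + P_R6 + P_R7 + P_R8 + P_R9 + P_R10 + P_R11 + P_R12 + P_R13 + P_R14 + P_R15 + P_R16 = 208.6 W

Final answers:
1. V_4 = 20.02 V
2. I_R3 = 5.807 A
3. P_R9 = 5.311 W
4. P_total = 208.6 W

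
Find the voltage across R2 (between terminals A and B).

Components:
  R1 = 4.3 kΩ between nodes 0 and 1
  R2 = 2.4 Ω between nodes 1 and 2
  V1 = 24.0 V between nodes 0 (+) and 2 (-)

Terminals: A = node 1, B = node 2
R1 and R2 are in series across V1 (node 0 → node 1 → node 2), and the output A–B is taken across R2, so this is a voltage divider.
Series current: I = V1/(R1 + R2) = 24/(4300 + 2.4) = 24/4302 = 0.005578 A
V_R2 = I × R2 = V1 × R2/(R1 + R2) = 24 × 2.4/4302 = 0.01339 V

Final answer: 0.01339 V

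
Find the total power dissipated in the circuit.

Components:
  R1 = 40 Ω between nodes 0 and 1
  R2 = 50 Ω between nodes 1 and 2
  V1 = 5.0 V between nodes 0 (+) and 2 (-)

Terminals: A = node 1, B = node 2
Nodal analysis, taking node 2 as the 0 V reference.
Source V1 fixes V_0 = 5 V.
KCL at each unknown node (sum of currents leaving = 0; resistances in Ω):
  Node 1: (V_1 - 5)/40 + (V_1 - 0)/50 = 0
Collecting terms: 0.045 × V_1 = 0.125  =>  V_1 = 2.778 V
Power in each resistor, P = (ΔV)²/R:
  P_R1 = (5 - 2.778)²/40 = 0.1235 W
  P_R2 = (2.778 - 0)²/50 = 0.1543 W
P_total = P_R1 + P_R2 = 0.2778 W

Final answer: 0.2778 W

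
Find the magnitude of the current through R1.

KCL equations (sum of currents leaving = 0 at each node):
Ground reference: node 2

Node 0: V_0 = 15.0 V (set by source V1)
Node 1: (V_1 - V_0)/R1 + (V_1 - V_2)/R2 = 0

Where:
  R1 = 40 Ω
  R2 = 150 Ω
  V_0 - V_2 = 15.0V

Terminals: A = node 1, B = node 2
Nodal analysis, taking node 2 as the 0 V reference.
Source V1 fixes V_0 = 15 V.
KCL at each unknown node (sum of currents leaving = 0; resistances in Ω):
  Node 1: (V_1 - 15)/40 + (V_1 - 0)/150 = 0
Collecting terms: 0.03167 × V_1 = 0.375  =>  V_1 = 11.84 V
I_R1 = (V_0 - V_1)/R1 = (15 - 11.84)/40 = 0.07895 A
|I_R1| = 0.07895 A

Final answer: |I_R1| = 0.07895 A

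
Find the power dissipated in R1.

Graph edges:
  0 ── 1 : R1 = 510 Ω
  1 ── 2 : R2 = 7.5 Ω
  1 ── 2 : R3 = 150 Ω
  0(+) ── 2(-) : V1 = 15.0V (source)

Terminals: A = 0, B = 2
Nodal analysis, taking node 2 as the 0 V reference.
Source V1 fixes V_0 = 15 V.
KCL at each unknown node (sum of currents leaving = 0; resistances in Ω):
  Node 1: (V_1 - 15)/510 + (V_1 - 0)/7.5 + (V_1 - 0)/150 = 0
Collecting terms: 0.142 × V_1 = 0.02941  =>  V_1 = 0.2072 V
I_R1 = (V_0 - V_1)/R1 = (15 - 0.2072)/510 = 0.02901 A
P_R1 = I_R1² × R1 = (0.02901)² × 510 = 0.4291 W

Final answer: 0.4291 W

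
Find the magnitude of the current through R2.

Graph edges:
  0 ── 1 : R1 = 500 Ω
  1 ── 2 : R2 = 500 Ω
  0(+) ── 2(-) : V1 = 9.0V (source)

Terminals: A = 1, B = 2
Nodal analysis, taking node 2 as the 0 V reference.
Source V1 fixes V_0 = 9 V.
KCL at each unknown node (sum of currents leaving = 0; resistances in Ω):
  Node 1: (V_1 - 9)/500 + (V_1 - 0)/500 = 0
Collecting terms: 0.004 × V_1 = 0.018  =>  V_1 = 4.5 V
I_R2 = (V_1 - V_2)/R2 = (4.5 - 0)/500 = 0.009 A
|I_R2| = 0.009 A

Final answer: |I_R2| = 0.009 A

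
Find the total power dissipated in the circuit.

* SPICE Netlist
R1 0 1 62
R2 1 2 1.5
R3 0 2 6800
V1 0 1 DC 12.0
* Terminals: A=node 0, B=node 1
Nodal analysis, taking node 1 as the 0 V reference.
Source V1 fixes V_0 = 12 V.
KCL at each unknown node (sum of currents leaving = 0; resistances in Ω):
  Node 2: (V_2 - 0)/1.5 + (V_2 - 12)/6800 = 0
Collecting terms: 0.6668 × V_2 = 0.001765  =>  V_2 = 0.002646 V
Power in each resistor, P = (ΔV)²/R:
  P_R1 = (12 - 0)²/62 = 2.323 W
  P_R2 = (0 - 0.002646)²/1.5 = 0.000004669 W
  P_R3 = (12 - 0.002646)²/6800 = 0.02117 W
P_total = P_R1 + P_R2 + P_R3 = 2.344 W

Final answer: 2.344 W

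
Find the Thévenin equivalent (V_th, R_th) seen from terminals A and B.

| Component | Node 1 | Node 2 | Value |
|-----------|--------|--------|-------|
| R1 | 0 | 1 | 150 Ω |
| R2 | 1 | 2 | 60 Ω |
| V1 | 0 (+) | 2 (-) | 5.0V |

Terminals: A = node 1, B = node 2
Step 1 — V_th is the open-circuit voltage V_A - V_B (nothing connected across the terminals).
Nodal analysis, taking node 2 as the 0 V reference.
Source V1 fixes V_0 = 5 V.
KCL at each unknown node (sum of currents leaving = 0; resistances in Ω):
  Node 1: (V_1 - 5)/150 + (V_1 - 0)/60 = 0
Collecting terms: 0.02333 × V_1 = 0.03333  =>  V_1 = 1.429 V
V_th = V_1 - V_2 = 1.429 - 0 = 1.429 V
Step 2 — R_th: zero the source — replace V1 by a short circuit (node 2 merges into node 0) — and find the resistance seen between A (node 1) and B (node 0).
Reduce the network between node 1 (A) and node 0 (B) by series/parallel combination:
  Rp1 = R1 ‖ R2 (parallel, both between nodes 0 and 1) = 1/(1/150 + 1/60) = 42.86 Ω
R_th = 42.86 Ω

Final answer: V_th = 1.429 V, R_th = 42.86 Ω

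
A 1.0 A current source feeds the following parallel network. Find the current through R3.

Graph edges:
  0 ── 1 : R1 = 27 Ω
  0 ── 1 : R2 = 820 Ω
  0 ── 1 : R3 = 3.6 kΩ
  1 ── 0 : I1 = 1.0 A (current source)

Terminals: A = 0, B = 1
All resistors sit directly between nodes 0 and 1, so they are in parallel and share one voltage V; the full source current 1 A splits among them.
1/R_par = 1/27 + 1/820 + 1/3600 = 0.03853 S  =>  R_par = 25.95 Ω
V = I × R_par = 1 × 25.95 = 25.95 V
I_R3 = V/R3 = 25.95/3600 = 0.007209 A

Final answer: 0.007209 A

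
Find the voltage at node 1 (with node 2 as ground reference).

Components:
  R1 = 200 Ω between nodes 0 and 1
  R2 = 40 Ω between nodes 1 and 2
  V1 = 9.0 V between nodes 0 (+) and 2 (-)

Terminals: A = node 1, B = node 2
Nodal analysis, taking node 2 as the 0 V reference.
Source V1 fixes V_0 = 9 V.
KCL at each unknown node (sum of currents leaving = 0; resistances in Ω):
  Node 1: (V_1 - 9)/200 + (V_1 - 0)/40 = 0
Collecting terms: 0.03 × V_1 = 0.045  =>  V_1 = 1.5 V
The requested potential is V_1 = 1.5 V.

Final answer: V_1 = 1.5 V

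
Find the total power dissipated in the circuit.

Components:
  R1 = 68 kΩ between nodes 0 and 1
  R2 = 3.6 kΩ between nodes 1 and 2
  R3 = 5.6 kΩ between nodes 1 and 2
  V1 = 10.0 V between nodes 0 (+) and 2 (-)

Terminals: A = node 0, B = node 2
Nodal analysis, taking node 2 as the 0 V reference.
Source V1 fixes V_0 = 10 V.
KCL at each unknown node (sum of currents leaving = 0; resistances in Ω):
  Node 1: (V_1 - 10)/68000 + (V_1 - 0)/3600 + (V_1 - 0)/5600 = 0
Collecting terms: 0.0004711 × V_1 = 0.0001471  =>  V_1 = 0.3122 V
Power in each resistor, P = (ΔV)²/R:
  P_R1 = (10 - 0.3122)²/68000 = 0.00138 W
  P_R2 = (0.3122 - 0)²/3600 = 0.00002707 W
  P_R3 = (0.3122 - 0)²/5600 = 0.0000174 W
P_total = P_R1 + P_R2 + P_R3 = 0.001425 W

Final answer: 0.001425 W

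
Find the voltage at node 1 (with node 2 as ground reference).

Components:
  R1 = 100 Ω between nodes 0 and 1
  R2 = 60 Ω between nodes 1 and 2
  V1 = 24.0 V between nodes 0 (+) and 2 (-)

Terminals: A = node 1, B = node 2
Nodal analysis, taking node 2 as the 0 V reference.
Source V1 fixes V_0 = 24 V.
KCL at each unknown node (sum of currents leaving = 0; resistances in Ω):
  Node 1: (V_1 - 24)/100 + (V_1 - 0)/60 = 0
Collecting terms: 0.02667 × V_1 = 0.24  =>  V_1 = 9 V
The requested potential is V_1 = 9 V.

Final answer: V_1 = 9 V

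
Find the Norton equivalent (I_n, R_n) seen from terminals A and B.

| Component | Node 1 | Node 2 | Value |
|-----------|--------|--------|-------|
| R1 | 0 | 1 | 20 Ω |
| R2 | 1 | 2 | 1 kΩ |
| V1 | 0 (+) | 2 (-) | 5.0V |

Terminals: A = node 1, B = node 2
Find the Thévenin equivalent first; then I_n = V_th/R_th and R_n = R_th.
Step 1 — V_th is the open-circuit voltage V_A - V_B (nothing connected across the terminals).
Nodal analysis, taking node 2 as the 0 V reference.
Source V1 fixes V_0 = 5 V.
KCL at each unknown node (sum of currents leaving = 0; resistances in Ω):
  Node 1: (V_1 - 5)/20 + (V_1 - 0)/1000 = 0
Collecting terms: 0.051 × V_1 = 0.25  =>  V_1 = 4.902 V
V_th = V_1 - V_2 = 4.902 - 0 = 4.902 V
Step 2 — R_th: zero the source — replace V1 by a short circuit (node 2 merges into node 0) — and find the resistance seen between A (node 1) and B (node 0).
Reduce the network between node 1 (A) and node 0 (B) by series/parallel combination:
  Rp1 = R1 ‖ R2 (parallel, both between nodes 0 and 1) = 1/(1/20 + 1/1000) = 19.61 Ω
R_th = 19.61 Ω
I_n = V_th/R_th = 4.902/19.61 = 0.25 A, and R_n = R_th = 19.61 Ω

Final answer: I_n = 0.25 A, R_n = 19.61 Ω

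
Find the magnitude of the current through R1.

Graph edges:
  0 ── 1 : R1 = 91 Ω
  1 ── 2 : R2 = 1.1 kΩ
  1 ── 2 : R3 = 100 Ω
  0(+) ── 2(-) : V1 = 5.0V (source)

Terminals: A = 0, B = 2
Nodal analysis, taking node 2 as the 0 V reference.
Source V1 fixes V_0 = 5 V.
KCL at each unknown node (sum of currents leaving = 0; resistances in Ω):
  Node 1: (V_1 - 5)/91 + (V_1 - 0)/1100 + (V_1 - 0)/100 = 0
Collecting terms: 0.0219 × V_1 = 0.05495  =>  V_1 = 2.509 V
I_R1 = (V_0 - V_1)/R1 = (5 - 2.509)/91 = 0.02737 A
|I_R1| = 0.02737 A

Final answer: |I_R1| = 0.02737 A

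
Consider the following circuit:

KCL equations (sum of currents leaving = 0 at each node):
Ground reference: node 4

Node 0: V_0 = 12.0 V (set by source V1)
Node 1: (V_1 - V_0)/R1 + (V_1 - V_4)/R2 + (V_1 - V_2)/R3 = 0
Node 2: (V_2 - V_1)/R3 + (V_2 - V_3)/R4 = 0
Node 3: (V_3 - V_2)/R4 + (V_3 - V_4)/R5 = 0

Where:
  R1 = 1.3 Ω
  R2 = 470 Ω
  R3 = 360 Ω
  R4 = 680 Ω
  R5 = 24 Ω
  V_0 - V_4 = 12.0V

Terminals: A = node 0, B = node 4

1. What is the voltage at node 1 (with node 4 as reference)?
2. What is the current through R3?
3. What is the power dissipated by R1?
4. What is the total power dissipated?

Nodal analysis, taking node 4 as the 0 V reference.
Source V1 fixes V_0 = 12 V.
KCL at each unknown node (sum of currents leaving = 0; resistances in Ω):
  Node 1: (V_1 - 12)/1.3 + (V_1 - 0)/470 + (V_1 - V_2)/360 = 0
  Node 2: (V_2 - V_1)/360 + (V_2 - V_3)/680 = 0
  Node 3: (V_3 - V_2)/680 + (V_3 - 0)/24 = 0
Collecting terms (coefficients in siemens):
  0.7741·V_1 - 0.002778·V_2 = 9.231
  0.004248·V_2 - 0.002778·V_1 - 0.001471·V_3 = 0
  0.04314·V_3 - 0.001471·V_2 = 0
Solving these 3 simultaneous equations (Gaussian elimination) gives:
  V_1 = 11.95 V, V_2 = 7.908 V, V_3 = 0.2696 V
Part 1:
  Read off the nodal solution: V_1 = 11.95 V
Part 2:
  I_R3 = (V_1 - V_2)/R3 = (11.95 - 7.908)/360 = 0.01123 A
  Magnitude: I_R3 = 0.01123 A
Part 3:
  I_R1 = (V_0 - V_1)/R1 = (12 - 11.95)/1.3 = 0.03666 A
  P_R1 = I_R1² × R1 = (0.03666)² × 1.3 = 0.001748 W
Part 4:
  Power in each resistor, P = (ΔV)²/R:
    P_R1 = (12 - 11.95)²/1.3 = 0.001748 W
    P_R2 = (11.95 - 0)²/470 = 0.304 W
    P_R3 = (11.95 - 7.908)²/360 = 0.04543 W
    P_R4 = (7.908 - 0.2696)²/680 = 0.08581 W
    P_R5 = (0.2696 - 0)²/24 = 0.003029 W
  P_total = P_R1 + P_R2 + P_R3 + P_R4 + P_R5 = 0.44 W

Final answers:
1. V_1 = 11.95 V
2. I_R3 = 0.01123 A
3. P_R1 = 0.001748 W
4. P_total = 0.44 W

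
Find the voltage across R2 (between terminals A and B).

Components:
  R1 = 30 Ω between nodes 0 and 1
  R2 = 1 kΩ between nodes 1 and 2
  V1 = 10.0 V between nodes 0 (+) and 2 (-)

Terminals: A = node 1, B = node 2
R1 and R2 are in series across V1 (node 0 → node 1 → node 2), and the output A–B is taken across R2, so this is a voltage divider.
Series current: I = V1/(R1 + R2) = 10/(30 + 1000) = 10/1030 = 0.009709 A
V_R2 = I × R2 = V1 × R2/(R1 + R2) = 10 × 1000/1030 = 9.709 V

Final answer: 9.709 V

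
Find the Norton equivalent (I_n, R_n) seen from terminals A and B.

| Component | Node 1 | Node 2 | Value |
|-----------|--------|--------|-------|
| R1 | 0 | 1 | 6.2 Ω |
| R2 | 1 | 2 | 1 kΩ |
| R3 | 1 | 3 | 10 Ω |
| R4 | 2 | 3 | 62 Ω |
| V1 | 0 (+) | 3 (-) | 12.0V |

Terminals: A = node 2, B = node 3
Find the Thévenin equivalent first; then I_n = V_th/R_th and R_n = R_th.
Step 1 — V_th is the open-circuit voltage V_A - V_B (nothing connected across the terminals).
Nodal analysis, taking node 3 as the 0 V reference.
Source V1 fixes V_0 = 12 V.
KCL at each unknown node (sum of currents leaving = 0; resistances in Ω):
  Node 1: (V_1 - 12)/6.2 + (V_1 - V_2)/1000 + (V_1 - 0)/10 = 0
  Node 2: (V_2 - V_1)/1000 + (V_2 - 0)/62 = 0
Collecting terms (coefficients in siemens):
  0.2623·V_1 - 0.001·V_2 = 1.935
  0.01713·V_2 - 0.001·V_1 = 0
Determinant D = (0.2623)(0.01713) - (-0.001)(-0.001) = 0.004492
V_1 = [(1.935)(0.01713) - (-0.001)(0)]/D = 7.381 V
V_2 = [(0.2623)(0) - (1.935)(-0.001)]/D = 0.4309 V
V_th = V_2 - V_3 = 0.4309 - 0 = 0.4309 V
Step 2 — R_th: zero the source — replace V1 by a short circuit (node 3 merges into node 0) — and find the resistance seen between A (node 2) and B (node 0).
Reduce the network between node 2 (A) and node 0 (B) by series/parallel combination:
  Rp1 = R1 ‖ R3 (parallel, both between nodes 0 and 1) = 1/(1/6.2 + 1/10) = 3.827 Ω
  Rs1 = R2 + Rp1 (series, joined only at node 1) = 1000 + 3.827 = 1004 Ω
  Rp2 = R4 ‖ Rs1 (parallel, both between nodes 0 and 2) = 1/(1/62 + 1/1004) = 58.39 Ω
R_th = 58.39 Ω
I_n = V_th/R_th = 0.4309/58.39 = 0.007379 A, and R_n = R_th = 58.39 Ω

Final answer: I_n = 0.007379 A, R_n = 58.39 Ω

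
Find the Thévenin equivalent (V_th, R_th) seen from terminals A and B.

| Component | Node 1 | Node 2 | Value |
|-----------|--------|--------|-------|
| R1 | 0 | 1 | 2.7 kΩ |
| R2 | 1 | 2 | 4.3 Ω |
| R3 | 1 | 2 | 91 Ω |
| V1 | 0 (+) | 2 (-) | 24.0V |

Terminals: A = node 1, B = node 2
Step 1 — V_th is the open-circuit voltage V_A - V_B (nothing connected across the terminals).
Nodal analysis, taking node 2 as the 0 V reference.
Source V1 fixes V_0 = 24 V.
KCL at each unknown node (sum of currents leaving = 0; resistances in Ω):
  Node 1: (V_1 - 24)/2700 + (V_1 - 0)/4.3 + (V_1 - 0)/91 = 0
Collecting terms: 0.2439 × V_1 = 0.008889  =>  V_1 = 0.03644 V
V_th = V_1 - V_2 = 0.03644 - 0 = 0.03644 V
Step 2 — R_th: zero the source — replace V1 by a short circuit (node 2 merges into node 0) — and find the resistance seen between A (node 1) and B (node 0).
Reduce the network between node 1 (A) and node 0 (B) by series/parallel combination:
  Rp1 = R1 ‖ R2 ‖ R3 (parallel, all between nodes 0 and 1) = 1/(1/2700 + 1/4.3 + 1/91) = 4.1 Ω
R_th = 4.1 Ω

Final answer: V_th = 0.03644 V, R_th = 4.1 Ω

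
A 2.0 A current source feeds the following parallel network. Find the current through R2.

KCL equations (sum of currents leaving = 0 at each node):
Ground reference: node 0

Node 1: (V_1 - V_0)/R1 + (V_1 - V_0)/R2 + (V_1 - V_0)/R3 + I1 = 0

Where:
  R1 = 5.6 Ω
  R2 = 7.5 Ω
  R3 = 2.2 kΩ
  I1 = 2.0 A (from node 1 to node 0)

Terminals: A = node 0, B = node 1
All resistors sit directly between nodes 0 and 1, so they are in parallel and share one voltage V; the full source current 2 A splits among them.
1/R_par = 1/5.6 + 1/7.5 + 1/2200 = 0.3124 S  =>  R_par = 3.201 Ω
V = I × R_par = 2 × 3.201 = 6.403 V
I_R2 = V/R2 = 6.403/7.5 = 0.8537 A

Final answer: 0.8537 A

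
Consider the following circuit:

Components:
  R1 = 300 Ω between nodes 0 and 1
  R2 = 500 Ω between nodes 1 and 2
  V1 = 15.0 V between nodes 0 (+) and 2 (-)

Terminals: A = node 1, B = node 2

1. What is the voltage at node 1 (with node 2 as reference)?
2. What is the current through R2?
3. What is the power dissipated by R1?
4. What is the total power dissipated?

Nodal analysis, taking node 2 as the 0 V reference.
Source V1 fixes V_0 = 15 V.
KCL at each unknown node (sum of currents leaving = 0; resistances in Ω):
  Node 1: (V_1 - 15)/300 + (V_1 - 0)/500 = 0
Collecting terms: 0.005333 × V_1 = 0.05  =>  V_1 = 9.375 V
Part 1:
  Read off the nodal solution: V_1 = 9.375 V
Part 2:
  I_R2 = (V_1 - V_2)/R2 = (9.375 - 0)/500 = 0.01875 A
  Magnitude: I_R2 = 0.01875 A
Part 3:
  I_R1 = (V_0 - V_1)/R1 = (15 - 9.375)/300 = 0.01875 A
  P_R1 = I_R1² × R1 = (0.01875)² × 300 = 0.1055 W
Part 4:
  Power in each resistor, P = (ΔV)²/R:
    P_R1 = (15 - 9.375)²/300 = 0.1055 W
    P_R2 = (9.375 - 0)²/500 = 0.1758 W
  P_total = P_R1 + P_R2 = 0.2812 W

Final answers:
1. V_1 = 9.375 V
2. I_R2 = 0.01875 A
3. P_R1 = 0.1055 W
4. P_total = 0.2812 W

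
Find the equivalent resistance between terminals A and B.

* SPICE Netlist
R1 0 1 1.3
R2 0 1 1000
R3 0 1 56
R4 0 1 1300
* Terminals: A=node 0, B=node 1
Reduce the network between node 0 (A) and node 1 (B) by series/parallel combination:
  Rp1 = R1 ‖ R2 ‖ R3 ‖ R4 (parallel, all between nodes 0 and 1) = 1/(1/1.3 + 1/1000 + 1/56 + 1/1300) = 1.268 Ω
R_eq = 1.268 Ω

Final answer: 1.268 Ω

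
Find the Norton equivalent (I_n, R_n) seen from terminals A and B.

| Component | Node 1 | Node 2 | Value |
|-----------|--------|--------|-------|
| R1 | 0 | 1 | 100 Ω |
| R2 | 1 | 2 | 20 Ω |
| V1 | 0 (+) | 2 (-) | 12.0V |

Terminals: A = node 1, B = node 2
Find the Thévenin equivalent first; then I_n = V_th/R_th and R_n = R_th.
Step 1 — V_th is the open-circuit voltage V_A - V_B (nothing connected across the terminals).
Nodal analysis, taking node 2 as the 0 V reference.
Source V1 fixes V_0 = 12 V.
KCL at each unknown node (sum of currents leaving = 0; resistances in Ω):
  Node 1: (V_1 - 12)/100 + (V_1 - 0)/20 = 0
Collecting terms: 0.06 × V_1 = 0.12  =>  V_1 = 2 V
V_th = V_1 - V_2 = 2 - 0 = 2 V
Step 2 — R_th: zero the source — replace V1 by a short circuit (node 2 merges into node 0) — and find the resistance seen between A (node 1) and B (node 0).
Reduce the network between node 1 (A) and node 0 (B) by series/parallel combination:
  Rp1 = R1 ‖ R2 (parallel, both between nodes 0 and 1) = 1/(1/100 + 1/20) = 16.67 Ω
R_th = 16.67 Ω
I_n = V_th/R_th = 2/16.67 = 0.12 A, and R_n = R_th = 16.67 Ω

Final answer: I_n = 0.12 A, R_n = 16.67 Ω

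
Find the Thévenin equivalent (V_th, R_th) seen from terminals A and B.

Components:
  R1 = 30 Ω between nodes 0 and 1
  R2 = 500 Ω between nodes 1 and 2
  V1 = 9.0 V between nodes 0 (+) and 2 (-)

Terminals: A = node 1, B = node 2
Step 1 — V_th is the open-circuit voltage V_A - V_B (nothing connected across the terminals).
Nodal analysis, taking node 2 as the 0 V reference.
Source V1 fixes V_0 = 9 V.
KCL at each unknown node (sum of currents leaving = 0; resistances in Ω):
  Node 1: (V_1 - 9)/30 + (V_1 - 0)/500 = 0
Collecting terms: 0.03533 × V_1 = 0.3  =>  V_1 = 8.491 V
V_th = V_1 - V_2 = 8.491 - 0 = 8.491 V
Step 2 — R_th: zero the source — replace V1 by a short circuit (node 2 merges into node 0) — and find the resistance seen between A (node 1) and B (node 0).
Reduce the network between node 1 (A) and node 0 (B) by series/parallel combination:
  Rp1 = R1 ‖ R2 (parallel, both between nodes 0 and 1) = 1/(1/30 + 1/500) = 28.3 Ω
R_th = 28.3 Ω

Final answer: V_th = 8.491 V, R_th = 28.3 Ω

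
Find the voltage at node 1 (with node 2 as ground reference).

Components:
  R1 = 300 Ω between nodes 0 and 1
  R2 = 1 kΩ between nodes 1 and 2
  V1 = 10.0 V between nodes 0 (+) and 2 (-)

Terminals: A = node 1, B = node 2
Nodal analysis, taking node 2 as the 0 V reference.
Source V1 fixes V_0 = 10 V.
KCL at each unknown node (sum of currents leaving = 0; resistances in Ω):
  Node 1: (V_1 - 10)/300 + (V_1 - 0)/1000 = 0
Collecting terms: 0.004333 × V_1 = 0.03333  =>  V_1 = 7.692 V
The requested potential is V_1 = 7.692 V.

Final answer: V_1 = 7.692 V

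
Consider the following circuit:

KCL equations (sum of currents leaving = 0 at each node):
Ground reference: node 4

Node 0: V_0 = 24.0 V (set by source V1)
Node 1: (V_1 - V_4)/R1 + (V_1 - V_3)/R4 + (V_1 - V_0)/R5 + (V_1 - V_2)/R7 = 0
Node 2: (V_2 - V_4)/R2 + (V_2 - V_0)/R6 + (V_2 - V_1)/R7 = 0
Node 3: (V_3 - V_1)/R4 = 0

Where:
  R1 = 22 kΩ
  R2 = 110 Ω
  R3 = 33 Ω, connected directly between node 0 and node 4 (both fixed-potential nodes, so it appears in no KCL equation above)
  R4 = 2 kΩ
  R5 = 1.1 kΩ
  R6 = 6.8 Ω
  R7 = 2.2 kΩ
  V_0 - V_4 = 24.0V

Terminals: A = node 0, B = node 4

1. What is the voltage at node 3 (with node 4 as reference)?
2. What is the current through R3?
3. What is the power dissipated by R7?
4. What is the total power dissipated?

Nodal analysis, taking node 4 as the 0 V reference.
Source V1 fixes V_0 = 24 V.
KCL at each unknown node (sum of currents leaving = 0; resistances in Ω):
  Node 1: (V_1 - 0)/22000 + (V_1 - V_3)/2000 + (V_1 - 24)/1100 + (V_1 - V_2)/2200 = 0
  Node 2: (V_2 - 0)/110 + (V_2 - 24)/6.8 + (V_2 - V_1)/2200 = 0
  Node 3: (V_3 - V_1)/2000 = 0
Collecting terms (coefficients in siemens):
  0.001909·V_1 - 0.0004545·V_2 - 0.0005·V_3 = 0.02182
  0.1566·V_2 - 0.0004545·V_1 = 3.529
  0.0005·V_3 - 0.0005·V_1 = 0
Solving these 3 simultaneous equations (Gaussian elimination) gives:
  V_1 = 22.78 V, V_2 = 22.6 V, V_3 = 22.78 V
Part 1:
  Read off the nodal solution: V_3 = 22.78 V
Part 2:
  I_R3 = (V_0 - V_4)/R3 = (24 - 0)/33 = 0.7273 A
  Magnitude: I_R3 = 0.7273 A
Part 3:
  I_R7 = (V_1 - V_2)/R7 = (22.78 - 22.6)/2200 = 0.00007818 A
  P_R7 = I_R7² × R7 = (0.00007818)² × 2200 = 0.00001345 W
Part 4:
  Power in each resistor, P = (ΔV)²/R:
    P_R1 = (22.78 - 0)²/22000 = 0.02358 W
    P_R2 = (22.6 - 0)²/110 = 4.645 W
    P_R3 = (24 - 0)²/33 = 17.45 W
    P_R4 = (22.78 - 22.78)²/2000 = 0 W
    P_R5 = (24 - 22.78)²/1100 = 0.001364 W
    P_R6 = (24 - 22.6)²/6.8 = 0.2869 W
    P_R7 = (22.78 - 22.6)²/2200 = 0.00001345 W
  P_total = P_R1 + P_R2 + P_R3 + P_R4 + P_R5 + P_R6 + P_R7 = 22.41 W

Final answers:
1. V_3 = 22.78 V
2. I_R3 = 0.7273 A
3. P_R7 = 1.345e-05 W
4. P_total = 22.41 W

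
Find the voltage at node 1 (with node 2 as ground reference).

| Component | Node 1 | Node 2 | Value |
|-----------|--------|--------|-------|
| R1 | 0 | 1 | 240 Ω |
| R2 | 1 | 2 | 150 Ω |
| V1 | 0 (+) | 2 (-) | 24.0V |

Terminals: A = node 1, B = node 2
Nodal analysis, taking node 2 as the 0 V reference.
Source V1 fixes V_0 = 24 V.
KCL at each unknown node (sum of currents leaving = 0; resistances in Ω):
  Node 1: (V_1 - 24)/240 + (V_1 - 0)/150 = 0
Collecting terms: 0.01083 × V_1 = 0.1  =>  V_1 = 9.231 V
The requested potential is V_1 = 9.231 V.

Final answer: V_1 = 9.231 V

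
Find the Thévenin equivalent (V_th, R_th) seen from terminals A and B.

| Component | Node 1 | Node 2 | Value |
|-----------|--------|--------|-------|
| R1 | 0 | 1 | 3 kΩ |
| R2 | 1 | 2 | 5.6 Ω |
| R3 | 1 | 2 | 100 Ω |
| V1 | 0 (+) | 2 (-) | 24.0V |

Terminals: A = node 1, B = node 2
Step 1 — V_th is the open-circuit voltage V_A - V_B (nothing connected across the terminals).
Nodal analysis, taking node 2 as the 0 V reference.
Source V1 fixes V_0 = 24 V.
KCL at each unknown node (sum of currents leaving = 0; resistances in Ω):
  Node 1: (V_1 - 24)/3000 + (V_1 - 0)/5.6 + (V_1 - 0)/100 = 0
Collecting terms: 0.1889 × V_1 = 0.008  =>  V_1 = 0.04235 V
V_th = V_1 - V_2 = 0.04235 - 0 = 0.04235 V
Step 2 — R_th: zero the source — replace V1 by a short circuit (node 2 merges into node 0) — and find the resistance seen between A (node 1) and B (node 0).
Reduce the network between node 1 (A) and node 0 (B) by series/parallel combination:
  Rp1 = R1 ‖ R2 ‖ R3 (parallel, all between nodes 0 and 1) = 1/(1/3000 + 1/5.6 + 1/100) = 5.294 Ω
R_th = 5.294 Ω

Final answer: V_th = 0.04235 V, R_th = 5.294 Ω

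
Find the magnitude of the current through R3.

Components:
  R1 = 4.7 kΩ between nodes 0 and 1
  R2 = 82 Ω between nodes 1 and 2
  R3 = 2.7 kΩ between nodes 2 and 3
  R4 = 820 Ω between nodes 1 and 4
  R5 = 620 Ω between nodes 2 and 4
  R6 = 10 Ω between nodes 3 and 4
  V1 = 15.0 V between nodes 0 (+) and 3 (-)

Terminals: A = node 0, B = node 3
Nodal analysis, taking node 3 as the 0 V reference.
Source V1 fixes V_0 = 15 V.
KCL at each unknown node (sum of currents leaving = 0; resistances in Ω):
  Node 1: (V_1 - 15)/4700 + (V_1 - V_2)/82 + (V_1 - V_4)/820 = 0
  Node 2: (V_2 - V_1)/82 + (V_2 - 0)/2700 + (V_2 - V_4)/620 = 0
  Node 4: (V_4 - V_1)/820 + (V_4 - V_2)/620 + (V_4 - 0)/10 = 0
Collecting terms (coefficients in siemens):
  0.01363·V_1 - 0.0122·V_2 - 0.00122·V_4 = 0.003191
  0.01418·V_2 - 0.0122·V_1 - 0.001613·V_4 = 0
  0.1028·V_4 - 0.00122·V_1 - 0.001613·V_2 = 0
Solving these 3 simultaneous equations (Gaussian elimination) gives:
  V_1 = 1.039 V, V_2 = 0.8966 V, V_4 = 0.02638 V
I_R3 = (V_2 - V_3)/R3 = (0.8966 - 0)/2700 = 0.0003321 A
|I_R3| = 0.0003321 A

Final answer: |I_R3| = 0.0003321 A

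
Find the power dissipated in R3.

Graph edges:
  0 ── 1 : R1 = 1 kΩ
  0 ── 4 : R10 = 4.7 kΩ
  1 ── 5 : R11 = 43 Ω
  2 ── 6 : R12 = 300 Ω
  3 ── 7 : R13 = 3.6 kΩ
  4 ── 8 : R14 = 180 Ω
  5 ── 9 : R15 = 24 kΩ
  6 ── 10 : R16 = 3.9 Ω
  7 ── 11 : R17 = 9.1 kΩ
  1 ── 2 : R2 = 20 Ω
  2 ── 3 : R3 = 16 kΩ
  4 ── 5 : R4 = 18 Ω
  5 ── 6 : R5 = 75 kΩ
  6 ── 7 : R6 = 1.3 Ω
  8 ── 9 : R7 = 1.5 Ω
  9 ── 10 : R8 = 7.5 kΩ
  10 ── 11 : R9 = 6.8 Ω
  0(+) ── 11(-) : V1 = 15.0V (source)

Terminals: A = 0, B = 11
Nodal analysis, taking node 11 as the 0 V reference.
Source V1 fixes V_0 = 15 V.
KCL at each unknown node (sum of currents leaving = 0; resistances in Ω):
  Node 1: (V_1 - 15)/1000 + (V_1 - V_2)/20 + (V_1 - V_5)/43 = 0
  Node 2: (V_2 - V_1)/20 + (V_2 - V_3)/16000 + (V_2 - V_6)/300 = 0
  Node 3: (V_3 - V_2)/16000 + (V_3 - V_7)/3600 = 0
  Node 4: (V_4 - V_5)/18 + (V_4 - 15)/4700 + (V_4 - V_8)/180 = 0
  Node 5: (V_5 - V_4)/18 + (V_5 - V_6)/75000 + (V_5 - V_1)/43 + (V_5 - V_9)/24000 = 0
  Node 6: (V_6 - V_5)/75000 + (V_6 - V_7)/1.3 + (V_6 - V_2)/300 + (V_6 - V_10)/3.9 = 0
  Node 7: (V_7 - V_6)/1.3 + (V_7 - V_3)/3600 + (V_7 - 0)/9100 = 0
  Node 8: (V_8 - V_9)/1.5 + (V_8 - V_4)/180 = 0
  Node 9: (V_9 - V_8)/1.5 + (V_9 - V_10)/7500 + (V_9 - V_5)/24000 = 0
  Node 10: (V_10 - V_9)/7500 + (V_10 - 0)/6.8 + (V_10 - V_6)/3.9 = 0
Collecting terms (coefficients in siemens):
  0.07426·V_1 - 0.05·V_2 - 0.02326·V_5 = 0.015
  0.0534·V_2 - 0.05·V_1 - 0.0000625·V_3 - 0.003333·V_6 = 0
  0.0003403·V_3 - 0.0000625·V_2 - 0.0002778·V_7 = 0
  0.06132·V_4 - 0.05556·V_5 - 0.005556·V_8 = 0.003191
  0.07887·V_5 - 0.02326·V_1 - 0.05556·V_4 - 0.00001333·V_6 - 0.00004167·V_9 = 0
  1.029·V_6 - 0.003333·V_2 - 0.00001333·V_5 - 0.7692·V_7 - 0.2564·V_10 = 0
  0.7696·V_7 - 0.0002778·V_3 - 0.7692·V_6 = 0
  0.6722·V_8 - 0.005556·V_4 - 0.6667·V_9 = 0
  0.6668·V_9 - 0.00004167·V_5 - 0.6667·V_8 - 0.0001333·V_10 = 0
  0.4036·V_10 - 0.2564·V_6 - 0.0001333·V_9 = 0
Solving these 10 simultaneous equations (Gaussian elimination) gives:
  V_1 = 4.111 V, V_2 = 3.859 V, V_3 = 0.8224 V, V_4 = 4.216 V
  V_5 = 4.185 V, V_6 = 0.1388 V, V_7 = 0.139 V, V_8 = 4.12 V
  V_9 = 4.119 V, V_10 = 0.08954 V
I_R3 = (V_2 - V_3)/R3 = (3.859 - 0.8224)/16000 = 0.0001898 A
P_R3 = I_R3² × R3 = (0.0001898)² × 16000 = 0.0005765 W

Final answer: 0.0005765 W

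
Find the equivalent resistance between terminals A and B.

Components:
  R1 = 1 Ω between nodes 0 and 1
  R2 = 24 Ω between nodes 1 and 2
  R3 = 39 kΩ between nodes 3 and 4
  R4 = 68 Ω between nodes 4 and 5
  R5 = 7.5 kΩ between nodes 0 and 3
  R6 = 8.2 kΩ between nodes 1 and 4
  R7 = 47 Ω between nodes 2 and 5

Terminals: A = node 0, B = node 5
The network is not a plain series/parallel combination. Inject a 1 A test current into terminal A (node 0) and return it from terminal B (node 5); then R_eq = V_A / (1 A).
Nodal analysis, taking node 5 as the 0 V reference.
Current source I_test pushes 1 A into node 0 and draws it out of node 5.
KCL at each unknown node (sum of currents leaving = 0; resistances in Ω):
  Node 0: (V_0 - V_1)/1 + (V_0 - V_3)/7500 - 1 = 0
  Node 1: (V_1 - V_0)/1 + (V_1 - V_2)/24 + (V_1 - V_4)/8200 = 0
  Node 2: (V_2 - V_1)/24 + (V_2 - 0)/47 = 0
  Node 3: (V_3 - V_0)/7500 + (V_3 - V_4)/39000 = 0
  Node 4: (V_4 - V_1)/8200 + (V_4 - V_3)/39000 + (V_4 - 0)/68 = 0
Collecting terms (coefficients in siemens):
  1·V_0 - 1·V_1 - 0.0001333·V_3 = 1
  1.042·V_1 - 1·V_0 - 0.04167·V_2 - 0.000122·V_4 = 0
  0.06294·V_2 - 0.04167·V_1 = 0
  0.000159·V_3 - 0.0001333·V_0 - 0.00002564·V_4 = 0
  0.01485·V_4 - 0.000122·V_1 - 0.00002564·V_3 = 0
Solving these 5 simultaneous equations (Gaussian elimination) gives:
  V_0 = 71.29 V, V_1 = 70.29 V, V_2 = 46.53 V, V_3 = 59.9 V
  V_4 = 0.6805 V
R_eq = V_0 / 1 A = 71.29 Ω

Final answer: 71.29 Ω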